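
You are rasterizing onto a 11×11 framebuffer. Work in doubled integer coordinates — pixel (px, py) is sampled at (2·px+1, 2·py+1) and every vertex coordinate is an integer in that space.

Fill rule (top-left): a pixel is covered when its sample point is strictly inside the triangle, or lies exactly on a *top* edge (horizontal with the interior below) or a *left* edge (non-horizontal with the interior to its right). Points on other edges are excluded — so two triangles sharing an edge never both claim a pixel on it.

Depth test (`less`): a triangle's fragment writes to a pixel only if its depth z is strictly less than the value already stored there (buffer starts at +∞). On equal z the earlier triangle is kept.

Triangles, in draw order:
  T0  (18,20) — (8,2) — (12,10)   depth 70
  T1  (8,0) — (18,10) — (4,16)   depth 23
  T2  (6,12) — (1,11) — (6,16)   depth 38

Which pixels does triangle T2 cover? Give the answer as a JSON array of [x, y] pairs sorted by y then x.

T0:
  2·area = 8  (B↔C swapped to make it positive)
  edge (18, 20)→(12, 10): d=(-6,-10) top-left  bias=+0
  edge (12, 10)→(8, 2): d=(-4,-8) top-left  bias=+0
  edge (8, 2)→(18, 20): d=(10,18) right/bottom  bias=-1
    (4,2)@(9, 5): e=[0,-4,12] → ·  [on edge]
    (6,5)@(13, 11): e=[4,4,0] → ·  [on edge]
    (7,7)@(15, 15): e=[0,4,4] → █  [on edge]
    (8,7)@(17, 15): e=[20,20,-32] → ·
    (7,8)@(15, 17): e=[-12,-4,24] → ·
  covered (1 px):
    · · · · · · · · · · ·
    · · · · · · · · · · ·
    · · · · · · · · · · ·
    · · · · · · · · · · ·
    · · · · · · · · · · ·
    · · · · · · · · · · ·
    · · · · · · · · · · ·
    · · · · · · · █ · · ·
    · · · · · · · · · · ·
    · · · · · · · · · · ·
    · · · · · · · · · · ·
T1:
  2·area = 200
  edge (8, 0)→(18, 10): d=(10,10) right/bottom  bias=-1
  edge (18, 10)→(4, 16): d=(-14,6) right/bottom  bias=-1
  edge (4, 16)→(8, 0): d=(4,-16) top-left  bias=+0
    (4,0)@(9, 1): e=[0,180,20] → ·  [on edge]
    (4,1)@(9, 3): e=[20,152,28] → █
    (5,1)@(11, 3): e=[0,140,60] → ·  [on edge]
    (3,2)@(7, 5): e=[60,136,4] → █
    (5,2)@(11, 5): e=[20,112,68] → █
    (6,2)@(13, 5): e=[0,100,100] → ·  [on edge]
    (3,3)@(7, 7): e=[80,108,12] → █
    (6,3)@(13, 7): e=[20,72,108] → █
    (7,3)@(15, 7): e=[0,60,140] → ·  [on edge]
    (3,4)@(7, 9): e=[100,80,20] → █
    (7,4)@(15, 9): e=[20,32,148] → █
    (8,4)@(17, 9): e=[0,20,180] → ·  [on edge]
    (9,5)@(19, 11): e=[0,-20,220] → ·  [on edge]
    (5,6)@(11, 13): e=[100,0,100] → ·  [on edge]
    (10,6)@(21, 13): e=[0,-60,260] → ·  [on edge]
  covered (22 px):
    · · · · · · · · · · ·
    · · · · █ · · · · · ·
    · · · █ █ █ · · · · ·
    · · · █ █ █ █ · · · ·
    · · · █ █ █ █ █ · · ·
    · · · █ █ █ █ █ · · ·
    · · █ █ █ · · · · · ·
    · · █ · · · · · · · ·
    · · · · · · · · · · ·
    · · · · · · · · · · ·
    · · · · · · · · · · ·
T2:
  2·area = 20  (B↔C swapped to make it positive)
  edge (6, 12)→(6, 16): d=(0,4) right/bottom  bias=-1
  edge (6, 16)→(1, 11): d=(-5,-5) top-left  bias=+0
  edge (1, 11)→(6, 12): d=(5,1) right/bottom  bias=-1
    (0,5)@(1, 11): e=[20,0,0] → ·  [on edge]
    (1,6)@(3, 13): e=[12,0,8] → █  [on edge]
    (2,6)@(5, 13): e=[4,10,6] → █
    (3,6)@(7, 13): e=[-4,20,4] → ·
    (5,6)@(11, 13): e=[-20,40,0] → ·  [on edge]
    (1,7)@(3, 15): e=[12,-10,18] → ·
    (2,7)@(5, 15): e=[4,0,16] → █  [on edge]
    (3,7)@(7, 15): e=[-4,10,14] → ·
    (10,7)@(21, 15): e=[-60,80,0] → ·  [on edge]
    (2,8)@(5, 17): e=[4,-10,26] → ·
    (3,8)@(7, 17): e=[-4,0,24] → ·  [on edge]
    (4,9)@(9, 19): e=[-12,0,32] → ·  [on edge]
    (5,10)@(11, 21): e=[-20,0,40] → ·  [on edge]
  covered (3 px):
    · · · · · · · · · · ·
    · · · · · · · · · · ·
    · · · · · · · · · · ·
    · · · · · · · · · · ·
    · · · · · · · · · · ·
    · · · · · · · · · · ·
    · █ █ · · · · · · · ·
    · · █ · · · · · · · ·
    · · · · · · · · · · ·
    · · · · · · · · · · ·
    · · · · · · · · · · ·

Result: [[1,6],[2,6],[2,7]]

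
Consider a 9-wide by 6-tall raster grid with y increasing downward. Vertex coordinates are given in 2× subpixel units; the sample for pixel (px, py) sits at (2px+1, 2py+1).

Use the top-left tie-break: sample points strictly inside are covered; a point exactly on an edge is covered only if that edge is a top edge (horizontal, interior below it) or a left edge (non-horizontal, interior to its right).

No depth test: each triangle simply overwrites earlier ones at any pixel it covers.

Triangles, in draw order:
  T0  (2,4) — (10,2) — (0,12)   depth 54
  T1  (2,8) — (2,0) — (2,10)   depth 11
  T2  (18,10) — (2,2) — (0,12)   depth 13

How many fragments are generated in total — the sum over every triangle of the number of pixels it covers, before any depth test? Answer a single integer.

T0:
  2·area = 60
  edge (2, 4)→(10, 2): d=(8,-2) top-left  bias=+0
  edge (10, 2)→(0, 12): d=(-10,10) right/bottom  bias=-1
  edge (0, 12)→(2, 4): d=(2,-8) top-left  bias=+0
    (5,0)@(11, 1): e=[-6,0,66] → ·  [on edge]
    (3,1)@(7, 3): e=[2,20,38] → █
    (4,1)@(9, 3): e=[6,0,54] → ·  [on edge]
    (1,2)@(3, 5): e=[10,40,10] → █
    (2,2)@(5, 5): e=[14,20,26] → █
    (3,2)@(7, 5): e=[18,0,42] → ·  [on edge]
    (1,3)@(3, 7): e=[26,20,14] → █
    (2,3)@(5, 7): e=[30,0,30] → ·  [on edge]
    (0,4)@(1, 9): e=[38,20,2] → █
    (1,4)@(3, 9): e=[42,0,18] → ·  [on edge]
    (0,5)@(1, 11): e=[54,0,6] → ·  [on edge]
  covered (5 px):
    · · · · · · · · ·
    · · · █ · · · · ·
    · █ █ · · · · · ·
    · █ · · · · · · ·
    █ · · · · · · · ·
    · · · · · · · · ·
T1:
  degenerate (2·area = 0) — covers nothing
T2:
  2·area = 176  (B↔C swapped to make it positive)
  edge (18, 10)→(0, 12): d=(-18,2) right/bottom  bias=-1
  edge (0, 12)→(2, 2): d=(2,-10) top-left  bias=+0
  edge (2, 2)→(18, 10): d=(16,8) right/bottom  bias=-1
    (1,1)@(3, 3): e=[156,12,8] → █
    (2,1)@(5, 3): e=[152,32,-8] → ·
    (1,2)@(3, 5): e=[120,16,40] → █
    (2,2)@(5, 5): e=[116,36,24] → █
    (3,2)@(7, 5): e=[112,56,8] → █
    (4,2)@(9, 5): e=[108,76,-8] → ·
    (0,3)@(1, 7): e=[88,0,88] → █  [on edge]
    (4,3)@(9, 7): e=[72,80,24] → █
    (5,3)@(11, 7): e=[68,100,8] → █
    (6,3)@(13, 7): e=[64,120,-8] → ·
    (0,4)@(1, 9): e=[52,4,120] → █
    (6,4)@(13, 9): e=[28,124,24] → █
    (4,5)@(9, 11): e=[0,88,88] → ·  [on edge]
  covered (22 px):
    · · · · · · · · ·
    · █ · · · · · · ·
    · █ █ █ · · · · ·
    █ █ █ █ █ █ · · ·
    █ █ █ █ █ █ █ █ ·
    █ █ █ █ · · · · ·

Final: 27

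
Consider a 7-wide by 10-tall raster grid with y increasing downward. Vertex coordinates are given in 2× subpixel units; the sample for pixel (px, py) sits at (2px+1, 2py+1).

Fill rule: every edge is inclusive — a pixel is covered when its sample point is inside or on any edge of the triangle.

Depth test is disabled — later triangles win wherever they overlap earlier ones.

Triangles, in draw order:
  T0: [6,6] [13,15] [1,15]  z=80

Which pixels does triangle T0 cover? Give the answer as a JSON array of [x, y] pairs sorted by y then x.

T0:
  2·area = 108
  edge (6, 6)→(13, 15): d=(7,9) inclusive
  edge (13, 15)→(1, 15): d=(-12,0) inclusive
  edge (1, 15)→(6, 6): d=(5,-9) inclusive
    (2,4)@(5, 9): e=[30,72,6] → █
    (3,4)@(7, 9): e=[12,72,24] → █
    (4,4)@(9, 9): e=[-6,72,42] → ·
    (2,5)@(5, 11): e=[44,48,16] → █
    (4,5)@(9, 11): e=[8,48,52] → █
    (5,5)@(11, 11): e=[-10,48,70] → ·
    (1,6)@(3, 13): e=[76,24,8] → █
    (5,6)@(11, 13): e=[4,24,80] → █
    (6,6)@(13, 13): e=[-14,24,98] → ·
    (0,7)@(1, 15): e=[108,0,0] → █  [on edge]
    (1,7)@(3, 15): e=[90,0,18] → █  [on edge]
    (2,7)@(5, 15): e=[72,0,36] → █  [on edge]
    (3,7)@(7, 15): e=[54,0,54] → █  [on edge]
    (4,7)@(9, 15): e=[36,0,72] → █  [on edge]
    (5,7)@(11, 15): e=[18,0,90] → █  [on edge]
    (6,7)@(13, 15): e=[0,0,108] → █  [on edge]
  covered (17 px):
    · · · · · · ·
    · · · · · · ·
    · · · · · · ·
    · · · · · · ·
    · · █ █ · · ·
    · · █ █ █ · ·
    · █ █ █ █ █ ·
    █ █ █ █ █ █ █
    · · · · · · ·
    · · · · · · ·

Answer: [[2,4],[3,4],[2,5],[3,5],[4,5],[1,6],[2,6],[3,6],[4,6],[5,6],[0,7],[1,7],[2,7],[3,7],[4,7],[5,7],[6,7]]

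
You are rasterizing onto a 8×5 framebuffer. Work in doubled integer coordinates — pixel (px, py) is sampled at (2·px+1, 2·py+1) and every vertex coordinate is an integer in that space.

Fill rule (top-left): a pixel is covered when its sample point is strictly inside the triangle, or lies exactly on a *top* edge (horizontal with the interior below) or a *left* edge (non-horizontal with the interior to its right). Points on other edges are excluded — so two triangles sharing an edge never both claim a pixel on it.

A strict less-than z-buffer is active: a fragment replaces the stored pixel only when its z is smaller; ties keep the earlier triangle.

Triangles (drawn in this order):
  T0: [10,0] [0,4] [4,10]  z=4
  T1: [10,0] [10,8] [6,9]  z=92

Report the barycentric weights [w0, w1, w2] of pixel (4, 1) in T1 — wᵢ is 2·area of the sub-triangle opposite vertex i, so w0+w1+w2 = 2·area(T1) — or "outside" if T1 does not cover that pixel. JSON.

T0:
  2·area = 76  (B↔C swapped to make it positive)
  edge (10, 0)→(4, 10): d=(-6,10) right/bottom  bias=-1
  edge (4, 10)→(0, 4): d=(-4,-6) top-left  bias=+0
  edge (0, 4)→(10, 0): d=(10,-4) top-left  bias=+0
    (4,0)@(9, 1): e=[4,66,6] → X
    (5,0)@(11, 1): e=[-16,78,14] → .
    (1,1)@(3, 3): e=[52,22,2] → X
    (2,1)@(5, 3): e=[32,34,10] → X
    (3,1)@(7, 3): e=[12,46,18] → X
    (4,1)@(9, 3): e=[-8,58,26] → .
    (0,2)@(1, 5): e=[60,2,14] → X
    (3,2)@(7, 5): e=[0,38,38] → .  [on edge]
    (0,3)@(1, 7): e=[48,-6,34] → .
    (1,3)@(3, 7): e=[28,6,42] → X
    (3,3)@(7, 7): e=[-12,30,58] → .
    (1,4)@(3, 9): e=[16,-2,62] → .
  covered (9 px):
    . . . . X . . .
    . X X X . . . .
    X X X . . . . .
    . X X . . . . .
    . . . . . . . .
T1:
  2·area = 32
  edge (10, 0)→(10, 8): d=(0,8) right/bottom  bias=-1
  edge (10, 8)→(6, 9): d=(-4,1) right/bottom  bias=-1
  edge (6, 9)→(10, 0): d=(4,-9) top-left  bias=+0
    (4,1)@(9, 3): e=[8,21,3] → X
    (5,1)@(11, 3): e=[-8,19,21] → .
    (4,2)@(9, 5): e=[8,13,11] → X
    (5,2)@(11, 5): e=[-8,11,29] → .
    (3,3)@(7, 7): e=[24,7,1] → X
    (5,3)@(11, 7): e=[-8,3,37] → .
    (3,4)@(7, 9): e=[24,-1,9] → .
    (4,4)@(9, 9): e=[8,-3,27] → .
  covered (4 px):
    . . . . . . . .
    . . . . X . . .
    . . . . X . . .
    . . . X X . . .
    . . . . . . . .

Answer: [21,3,8]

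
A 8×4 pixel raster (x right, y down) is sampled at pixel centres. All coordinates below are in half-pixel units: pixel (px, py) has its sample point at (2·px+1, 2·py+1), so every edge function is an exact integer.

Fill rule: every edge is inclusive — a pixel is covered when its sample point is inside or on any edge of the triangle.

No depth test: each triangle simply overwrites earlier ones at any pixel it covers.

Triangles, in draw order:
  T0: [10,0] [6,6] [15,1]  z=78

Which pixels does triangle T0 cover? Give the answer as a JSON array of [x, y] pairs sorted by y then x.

T0:
  2·area = 34  (B↔C swapped to make it positive)
  edge (10, 0)→(15, 1): d=(5,1) inclusive
  edge (15, 1)→(6, 6): d=(-9,5) inclusive
  edge (6, 6)→(10, 0): d=(4,-6) inclusive
    (5,0)@(11, 1): e=[4,20,10] → X
    (6,0)@(13, 1): e=[2,10,22] → X
    (7,0)@(15, 1): e=[0,0,34] → X  [on edge]
    (4,1)@(9, 3): e=[16,12,6] → X
    (6,1)@(13, 3): e=[12,-8,30] → .
    (7,1)@(15, 3): e=[10,-18,42] → .
    (3,2)@(7, 5): e=[28,4,2] → X
    (4,2)@(9, 5): e=[26,-6,14] → .
    (5,2)@(11, 5): e=[24,-16,26] → .
    (3,3)@(7, 7): e=[38,-14,10] → .
  covered (6 px):
    . . . . . X X X
    . . . . X X . .
    . . . X . . . .
    . . . . . . . .

Answer: [[5,0],[6,0],[7,0],[4,1],[5,1],[3,2]]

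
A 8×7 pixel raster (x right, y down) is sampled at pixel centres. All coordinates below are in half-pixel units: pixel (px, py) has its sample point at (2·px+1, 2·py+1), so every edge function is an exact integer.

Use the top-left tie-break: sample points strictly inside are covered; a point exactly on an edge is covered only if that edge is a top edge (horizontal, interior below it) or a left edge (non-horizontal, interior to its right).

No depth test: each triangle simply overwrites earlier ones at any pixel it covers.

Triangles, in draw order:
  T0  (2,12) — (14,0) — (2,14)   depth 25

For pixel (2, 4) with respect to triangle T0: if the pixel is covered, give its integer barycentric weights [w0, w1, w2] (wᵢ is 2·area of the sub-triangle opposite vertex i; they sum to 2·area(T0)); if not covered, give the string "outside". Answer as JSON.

T0:
  2·area = 24
  edge (2, 12)→(14, 0): d=(12,-12) top-left  bias=+0
  edge (14, 0)→(2, 14): d=(-12,14) right/bottom  bias=-1
  edge (2, 14)→(2, 12): d=(0,-2) top-left  bias=+0
    (6,0)@(13, 1): e=[0,2,22] → X  [on edge]
    (7,0)@(15, 1): e=[24,-26,26] → .
    (5,1)@(11, 3): e=[0,6,18] → X  [on edge]
    (6,1)@(13, 3): e=[24,-22,22] → .
    (4,2)@(9, 5): e=[0,10,14] → X  [on edge]
    (5,2)@(11, 5): e=[24,-18,18] → .
    (3,3)@(7, 7): e=[0,14,10] → X  [on edge]
    (4,3)@(9, 7): e=[24,-14,14] → .
    (2,4)@(5, 9): e=[0,18,6] → X  [on edge]
    (3,4)@(7, 9): e=[24,-10,10] → .
    (1,5)@(3, 11): e=[0,22,2] → X  [on edge]
    (2,5)@(5, 11): e=[24,-6,6] → .
    (0,6)@(1, 13): e=[0,26,-2] → .  [on edge]
  covered (6 px):
    . . . . . . X .
    . . . . . X . .
    . . . . X . . .
    . . . X . . . .
    . . X . . . . .
    . X . . . . . .
    . . . . . . . .

Final: [18,6,0]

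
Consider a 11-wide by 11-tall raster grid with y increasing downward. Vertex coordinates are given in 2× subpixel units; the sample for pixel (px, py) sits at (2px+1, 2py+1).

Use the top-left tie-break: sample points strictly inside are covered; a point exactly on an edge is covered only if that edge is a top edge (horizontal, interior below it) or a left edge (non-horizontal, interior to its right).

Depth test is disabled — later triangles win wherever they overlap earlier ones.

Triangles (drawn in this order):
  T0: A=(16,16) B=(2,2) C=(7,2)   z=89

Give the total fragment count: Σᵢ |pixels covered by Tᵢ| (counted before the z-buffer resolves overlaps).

T0:
  2·area = 70
  edge (16, 16)→(2, 2): d=(-14,-14) top-left  bias=+0
  edge (2, 2)→(7, 2): d=(5,0) top-left  bias=+0
  edge (7, 2)→(16, 16): d=(9,14) right/bottom  bias=-1
    (0,0)@(1, 1): e=[0,-5,75] → ·  [on edge]
    (1,1)@(3, 3): e=[0,5,65] → #  [on edge]
    (2,1)@(5, 3): e=[28,5,37] → #
    (3,1)@(7, 3): e=[56,5,9] → #
    (4,1)@(9, 3): e=[84,5,-19] → ·
    (1,2)@(3, 5): e=[-28,15,83] → ·
    (2,2)@(5, 5): e=[0,15,55] → #  [on edge]
    (4,2)@(9, 5): e=[56,15,-1] → ·
    (2,3)@(5, 7): e=[-28,25,73] → ·
    (3,3)@(7, 7): e=[0,25,45] → #  [on edge]
    (4,3)@(9, 7): e=[28,25,17] → #
    (5,3)@(11, 7): e=[56,25,-11] → ·
    (4,4)@(9, 9): e=[0,35,35] → #  [on edge]
    (5,5)@(11, 11): e=[0,45,25] → #  [on edge]
    (6,6)@(13, 13): e=[0,55,15] → #  [on edge]
    (7,7)@(15, 15): e=[0,65,5] → #  [on edge]
    (8,8)@(17, 17): e=[0,75,-5] → ·  [on edge]
    (9,9)@(19, 19): e=[0,85,-15] → ·  [on edge]
    (10,10)@(21, 21): e=[0,95,-25] → ·  [on edge]
  covered (12 px):
    · · · · · · · · · · ·
    · # # # · · · · · · ·
    · · # # · · · · · · ·
    · · · # # · · · · · ·
    · · · · # # · · · · ·
    · · · · · # · · · · ·
    · · · · · · # · · · ·
    · · · · · · · # · · ·
    · · · · · · · · · · ·
    · · · · · · · · · · ·
    · · · · · · · · · · ·

Final: 12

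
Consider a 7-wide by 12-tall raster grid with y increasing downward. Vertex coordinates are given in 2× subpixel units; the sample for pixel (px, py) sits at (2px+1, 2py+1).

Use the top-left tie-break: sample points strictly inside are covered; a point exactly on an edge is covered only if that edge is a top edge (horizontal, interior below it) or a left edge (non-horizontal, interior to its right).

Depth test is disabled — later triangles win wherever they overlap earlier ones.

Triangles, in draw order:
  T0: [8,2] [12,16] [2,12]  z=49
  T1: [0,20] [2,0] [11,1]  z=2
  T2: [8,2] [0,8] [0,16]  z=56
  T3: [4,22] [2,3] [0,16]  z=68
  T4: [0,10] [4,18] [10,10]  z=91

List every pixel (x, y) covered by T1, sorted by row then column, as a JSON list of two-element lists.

T0:
  2·area = 124
  edge (8, 2)→(12, 16): d=(4,14) right/bottom  bias=-1
  edge (12, 16)→(2, 12): d=(-10,-4) top-left  bias=+0
  edge (2, 12)→(8, 2): d=(6,-10) top-left  bias=+0
    (3,2)@(7, 5): e=[26,90,8] → █
    (4,2)@(9, 5): e=[-2,98,28] → ·
    (2,3)@(5, 7): e=[62,62,0] → █  [on edge]
    (4,3)@(9, 7): e=[6,78,40] → █
    (5,3)@(11, 7): e=[-22,86,60] → ·
    (2,4)@(5, 9): e=[70,42,12] → █
    (5,4)@(11, 9): e=[-14,66,72] → ·
    (1,5)@(3, 11): e=[106,14,4] → █
    (5,5)@(11, 11): e=[-6,46,84] → ·
    (1,6)@(3, 13): e=[114,-6,16] → ·
    (2,6)@(5, 13): e=[86,2,36] → █
    (5,6)@(11, 13): e=[2,26,96] → █
  covered (16 px):
    · · · · · · ·
    · · · · · · ·
    · · · █ · · ·
    · · █ █ █ · ·
    · · █ █ █ · ·
    · █ █ █ █ · ·
    · · █ █ █ █ ·
    · · · · · █ ·
    · · · · · · ·
    · · · · · · ·
    · · · · · · ·
    · · · · · · ·
T1:
  2·area = 182
  edge (0, 20)→(2, 0): d=(2,-20) top-left  bias=+0
  edge (2, 0)→(11, 1): d=(9,1) right/bottom  bias=-1
  edge (11, 1)→(0, 20): d=(-11,19) right/bottom  bias=-1
    (1,0)@(3, 1): e=[22,8,152] → █
    (2,0)@(5, 1): e=[62,6,114] → █
    (3,0)@(7, 1): e=[102,4,76] → █
    (4,0)@(9, 1): e=[142,2,38] → █
    (5,0)@(11, 1): e=[182,0,0] → ·  [on edge]
    (1,1)@(3, 3): e=[26,26,130] → █
    (5,1)@(11, 3): e=[186,18,-22] → ·
    (1,2)@(3, 5): e=[30,44,108] → █
    (4,2)@(9, 5): e=[150,38,-6] → ·
    (1,3)@(3, 7): e=[34,62,86] → █
    (4,3)@(9, 7): e=[154,56,-28] → ·
    (1,4)@(3, 9): e=[38,80,64] → █
  covered (23 px):
    · █ █ █ █ · ·
    · █ █ █ █ · ·
    · █ █ █ · · ·
    · █ █ █ · · ·
    · █ █ · · · ·
    █ █ █ · · · ·
    █ █ · · · · ·
    █ · · · · · ·
    █ · · · · · ·
    · · · · · · ·
    · · · · · · ·
    · · · · · · ·
T2:
  2·area = 64  (B↔C swapped to make it positive)
  edge (8, 2)→(0, 16): d=(-8,14) right/bottom  bias=-1
  edge (0, 16)→(0, 8): d=(0,-8) top-left  bias=+0
  edge (0, 8)→(8, 2): d=(8,-6) top-left  bias=+0
    (3,1)@(7, 3): e=[6,56,2] → █
    (4,1)@(9, 3): e=[-22,72,14] → ·
    (2,2)@(5, 5): e=[18,40,6] → █
    (3,2)@(7, 5): e=[-10,56,18] → ·
    (1,3)@(3, 7): e=[30,24,10] → █
    (3,3)@(7, 7): e=[-26,56,34] → ·
    (0,4)@(1, 9): e=[42,8,14] → █
    (2,4)@(5, 9): e=[-14,40,38] → ·
    (0,5)@(1, 11): e=[26,8,30] → █
    (1,5)@(3, 11): e=[-2,24,42] → ·
    (0,6)@(1, 13): e=[10,8,46] → █
    (1,6)@(3, 13): e=[-18,24,58] → ·
  covered (8 px):
    · · · · · · ·
    · · · █ · · ·
    · · █ · · · ·
    · █ █ · · · ·
    █ █ · · · · ·
    █ · · · · · ·
    █ · · · · · ·
    · · · · · · ·
    · · · · · · ·
    · · · · · · ·
    · · · · · · ·
    · · · · · · ·
T3:
  2·area = 64  (B↔C swapped to make it positive)
  edge (4, 22)→(0, 16): d=(-4,-6) top-left  bias=+0
  edge (0, 16)→(2, 3): d=(2,-13) top-left  bias=+0
  edge (2, 3)→(4, 22): d=(2,19) right/bottom  bias=-1
    (0,5)@(1, 11): e=[26,3,35] → █
    (1,5)@(3, 11): e=[38,29,-3] → ·
    (0,6)@(1, 13): e=[18,7,39] → █
    (1,6)@(3, 13): e=[30,33,1] → █
    (2,6)@(5, 13): e=[42,59,-37] → ·
    (0,7)@(1, 15): e=[10,11,43] → █
    (2,7)@(5, 15): e=[34,63,-33] → ·
    (0,8)@(1, 17): e=[2,15,47] → █
    (2,8)@(5, 17): e=[26,67,-29] → ·
    (0,9)@(1, 19): e=[-6,19,51] → ·
    (1,9)@(3, 19): e=[6,45,13] → █
    (2,9)@(5, 19): e=[18,71,-25] → ·
  covered (8 px):
    · · · · · · ·
    · · · · · · ·
    · · · · · · ·
    · · · · · · ·
    · · · · · · ·
    █ · · · · · ·
    █ █ · · · · ·
    █ █ · · · · ·
    █ █ · · · · ·
    · █ · · · · ·
    · · · · · · ·
    · · · · · · ·
T4:
  2·area = 80  (B↔C swapped to make it positive)
  edge (0, 10)→(10, 10): d=(10,0) top-left  bias=+0
  edge (10, 10)→(4, 18): d=(-6,8) right/bottom  bias=-1
  edge (4, 18)→(0, 10): d=(-4,-8) top-left  bias=+0
    (0,5)@(1, 11): e=[10,66,4] → █
    (1,5)@(3, 11): e=[10,50,20] → █
    (2,5)@(5, 11): e=[10,34,36] → █
    (3,5)@(7, 11): e=[10,18,52] → █
    (4,5)@(9, 11): e=[10,2,68] → █
    (5,5)@(11, 11): e=[10,-14,84] → ·
    (0,6)@(1, 13): e=[30,54,-4] → ·
    (1,6)@(3, 13): e=[30,38,12] → █
    (4,6)@(9, 13): e=[30,-10,60] → ·
    (1,7)@(3, 15): e=[50,26,4] → █
    (3,7)@(7, 15): e=[50,-6,36] → ·
    (1,8)@(3, 17): e=[70,14,-4] → ·
  covered (10 px):
    · · · · · · ·
    · · · · · · ·
    · · · · · · ·
    · · · · · · ·
    · · · · · · ·
    █ █ █ █ █ · ·
    · █ █ █ · · ·
    · █ █ · · · ·
    · · · · · · ·
    · · · · · · ·
    · · · · · · ·
    · · · · · · ·

Result: [[1,0],[2,0],[3,0],[4,0],[1,1],[2,1],[3,1],[4,1],[1,2],[2,2],[3,2],[1,3],[2,3],[3,3],[1,4],[2,4],[0,5],[1,5],[2,5],[0,6],[1,6],[0,7],[0,8]]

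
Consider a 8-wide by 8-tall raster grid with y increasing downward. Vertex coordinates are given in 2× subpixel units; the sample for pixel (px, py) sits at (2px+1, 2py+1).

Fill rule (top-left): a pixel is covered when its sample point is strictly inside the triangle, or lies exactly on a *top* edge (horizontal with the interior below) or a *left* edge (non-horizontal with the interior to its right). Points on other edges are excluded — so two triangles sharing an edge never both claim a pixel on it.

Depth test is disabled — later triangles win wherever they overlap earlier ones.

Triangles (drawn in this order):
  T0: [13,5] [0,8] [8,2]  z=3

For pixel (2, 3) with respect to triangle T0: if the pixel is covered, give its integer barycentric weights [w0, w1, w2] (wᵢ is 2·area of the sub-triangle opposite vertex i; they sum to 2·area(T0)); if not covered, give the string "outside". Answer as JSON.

T0:
  2·area = 54
  edge (13, 5)→(0, 8): d=(-13,3) right/bottom  bias=-1
  edge (0, 8)→(8, 2): d=(8,-6) top-left  bias=+0
  edge (8, 2)→(13, 5): d=(5,3) right/bottom  bias=-1
    (3,1)@(7, 3): e=[44,2,8] → X
    (4,1)@(9, 3): e=[38,14,2] → X
    (5,1)@(11, 3): e=[32,26,-4] → .
    (2,2)@(5, 5): e=[24,6,24] → X
    (5,2)@(11, 5): e=[6,42,6] → X
    (6,2)@(13, 5): e=[0,54,0] → .  [on edge]
    (1,3)@(3, 7): e=[4,10,40] → X
    (2,3)@(5, 7): e=[-2,22,34] → .
    (3,3)@(7, 7): e=[-8,34,28] → .
    (4,3)@(9, 7): e=[-14,46,22] → .
    (5,3)@(11, 7): e=[-20,58,16] → .
    (1,4)@(3, 9): e=[-22,26,50] → .
  covered (7 px):
    . . . . . . . .
    . . . X X . . .
    . . X X X X . .
    . X . . . . . .
    . . . . . . . .
    . . . . . . . .
    . . . . . . . .
    . . . . . . . .

Final: "outside"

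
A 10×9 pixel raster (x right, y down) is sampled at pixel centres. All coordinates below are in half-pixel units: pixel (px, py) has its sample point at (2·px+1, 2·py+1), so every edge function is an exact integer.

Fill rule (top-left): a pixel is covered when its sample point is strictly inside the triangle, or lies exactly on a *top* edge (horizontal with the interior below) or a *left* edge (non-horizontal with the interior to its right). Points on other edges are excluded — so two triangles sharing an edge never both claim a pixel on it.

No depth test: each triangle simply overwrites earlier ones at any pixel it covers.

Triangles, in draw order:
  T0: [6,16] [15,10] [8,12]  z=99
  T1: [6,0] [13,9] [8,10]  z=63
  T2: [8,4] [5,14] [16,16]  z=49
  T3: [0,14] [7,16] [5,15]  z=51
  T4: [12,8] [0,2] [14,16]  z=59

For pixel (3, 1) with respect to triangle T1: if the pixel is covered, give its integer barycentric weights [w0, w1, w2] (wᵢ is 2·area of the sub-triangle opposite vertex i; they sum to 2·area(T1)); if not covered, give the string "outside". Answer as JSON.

T0:
  2·area = 24  (B↔C swapped to make it positive)
  edge (6, 16)→(8, 12): d=(2,-4) top-left  bias=+0
  edge (8, 12)→(15, 10): d=(7,-2) top-left  bias=+0
  edge (15, 10)→(6, 16): d=(-9,6) right/bottom  bias=-1
    (6,5)@(13, 11): e=[18,3,3] → X
    (7,5)@(15, 11): e=[26,7,-9] → .
    (4,6)@(9, 13): e=[6,9,9] → X
    (5,6)@(11, 13): e=[14,13,-3] → .
    (6,6)@(13, 13): e=[22,17,-15] → .
    (3,7)@(7, 15): e=[2,19,3] → X
    (4,7)@(9, 15): e=[10,23,-9] → .
    (3,8)@(7, 17): e=[6,33,-15] → .
  covered (3 px):
    . . . . . . . . . .
    . . . . . . . . . .
    . . . . . . . . . .
    . . . . . . . . . .
    . . . . . . . . . .
    . . . . . . X . . .
    . . . . X . . . . .
    . . . X . . . . . .
    . . . . . . . . . .
T1:
  2·area = 52
  edge (6, 0)→(13, 9): d=(7,9) right/bottom  bias=-1
  edge (13, 9)→(8, 10): d=(-5,1) right/bottom  bias=-1
  edge (8, 10)→(6, 0): d=(-2,-10) top-left  bias=+0
    (3,1)@(7, 3): e=[12,36,4] → X
    (4,1)@(9, 3): e=[-6,34,24] → .
    (3,2)@(7, 5): e=[26,26,0] → X  [on edge]
    (4,2)@(9, 5): e=[8,24,20] → X
    (5,2)@(11, 5): e=[-10,22,40] → .
    (3,3)@(7, 7): e=[40,16,-4] → .
    (4,3)@(9, 7): e=[22,14,16] → X
    (5,3)@(11, 7): e=[4,12,36] → X
    (6,3)@(13, 7): e=[-14,10,56] → .
    (4,4)@(9, 9): e=[36,4,12] → X
    (6,4)@(13, 9): e=[0,0,52] → .  [on edge]
    (1,5)@(3, 11): e=[104,0,-52] → .  [on edge]
    (4,7)@(9, 15): e=[78,-26,0] → .  [on edge]
  covered (7 px):
    . . . . . . . . . .
    . . . X . . . . . .
    . . . X X . . . . .
    . . . . X X . . . .
    . . . . X X . . . .
    . . . . . . . . . .
    . . . . . . . . . .
    . . . . . . . . . .
    . . . . . . . . . .
T2:
  2·area = 116  (B↔C swapped to make it positive)
  edge (8, 4)→(16, 16): d=(8,12) right/bottom  bias=-1
  edge (16, 16)→(5, 14): d=(-11,-2) top-left  bias=+0
  edge (5, 14)→(8, 4): d=(3,-10) top-left  bias=+0
    (4,3)@(9, 7): e=[12,85,19] → X
    (5,3)@(11, 7): e=[-12,89,39] → .
    (3,4)@(7, 9): e=[52,59,5] → X
    (5,4)@(11, 9): e=[4,67,45] → X
    (6,4)@(13, 9): e=[-20,71,65] → .
    (3,5)@(7, 11): e=[68,37,11] → X
    (6,5)@(13, 11): e=[-4,49,71] → .
    (3,6)@(7, 13): e=[84,15,17] → X
    (6,6)@(13, 13): e=[12,27,77] → X
    (7,6)@(15, 13): e=[-12,31,97] → .
    (3,7)@(7, 15): e=[100,-7,23] → .
    (4,7)@(9, 15): e=[76,-3,43] → .
  covered (14 px):
    . . . . . . . . . .
    . . . . . . . . . .
    . . . . . . . . . .
    . . . . X . . . . .
    . . . X X X . . . .
    . . . X X X . . . .
    . . . X X X X . . .
    . . . . . X X X . .
    . . . . . . . . . .
T3:
  2·area = 3  (B↔C swapped to make it positive)
  edge (0, 14)→(5, 15): d=(5,1) right/bottom  bias=-1
  edge (5, 15)→(7, 16): d=(2,1) right/bottom  bias=-1
  edge (7, 16)→(0, 14): d=(-7,-2) top-left  bias=+0
    (0,6)@(1, 13): e=[-6,0,9] → .  [on edge]
    (2,7)@(5, 15): e=[0,0,3] → .  [on edge]
    (4,8)@(9, 17): e=[6,0,-3] → .  [on edge]
    (7,8)@(15, 17): e=[0,-6,9] → .  [on edge]
  covered (0 px):
    . . . . . . . . . .
    . . . . . . . . . .
    . . . . . . . . . .
    . . . . . . . . . .
    . . . . . . . . . .
    . . . . . . . . . .
    . . . . . . . . . .
    . . . . . . . . . .
    . . . . . . . . . .
T4:
  2·area = 84  (B↔C swapped to make it positive)
  edge (12, 8)→(14, 16): d=(2,8) right/bottom  bias=-1
  edge (14, 16)→(0, 2): d=(-14,-14) top-left  bias=+0
  edge (0, 2)→(12, 8): d=(12,6) right/bottom  bias=-1
    (0,1)@(1, 3): e=[78,0,6] → X  [on edge]
    (1,1)@(3, 3): e=[62,28,-6] → .
    (0,2)@(1, 5): e=[82,-28,30] → .
    (1,2)@(3, 5): e=[66,0,18] → X  [on edge]
    (2,2)@(5, 5): e=[50,28,6] → X
    (3,2)@(7, 5): e=[34,56,-6] → .
    (1,3)@(3, 7): e=[70,-28,42] → .
    (2,3)@(5, 7): e=[54,0,30] → X  [on edge]
    (3,3)@(7, 7): e=[38,28,18] → X
    (4,3)@(9, 7): e=[22,56,6] → X
    (5,3)@(11, 7): e=[6,84,-6] → .
    (2,4)@(5, 9): e=[58,-28,54] → .
    (3,4)@(7, 9): e=[42,0,42] → X  [on edge]
    (4,5)@(9, 11): e=[30,0,54] → X  [on edge]
    (5,6)@(11, 13): e=[18,0,66] → X  [on edge]
    (6,7)@(13, 15): e=[6,0,78] → X  [on edge]
    (7,8)@(15, 17): e=[-6,0,90] → .  [on edge]
  covered (14 px):
    . . . . . . . . . .
    X . . . . . . . . .
    . X X . . . . . . .
    . . X X X . . . . .
    . . . X X X . . . .
    . . . . X X . . . .
    . . . . . X X . . .
    . . . . . . X . . .
    . . . . . . . . . .

Answer: [36,4,12]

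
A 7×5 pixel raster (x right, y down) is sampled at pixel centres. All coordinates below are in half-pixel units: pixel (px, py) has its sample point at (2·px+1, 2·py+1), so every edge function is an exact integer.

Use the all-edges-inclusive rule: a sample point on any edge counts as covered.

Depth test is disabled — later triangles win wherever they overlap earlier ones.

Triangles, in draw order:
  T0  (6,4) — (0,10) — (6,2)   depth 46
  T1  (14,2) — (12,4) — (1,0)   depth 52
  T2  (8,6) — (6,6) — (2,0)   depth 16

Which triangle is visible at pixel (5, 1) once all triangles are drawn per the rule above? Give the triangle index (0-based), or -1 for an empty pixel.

T0:
  2·area = 12
  edge (6, 4)→(0, 10): d=(-6,6) inclusive
  edge (0, 10)→(6, 2): d=(6,-8) inclusive
  edge (6, 2)→(6, 4): d=(0,2) inclusive
    (4,0)@(9, 1): e=[0,18,-6] → ·  [on edge]
    (3,1)@(7, 3): e=[0,14,-2] → ·  [on edge]
    (2,2)@(5, 5): e=[0,10,2] → █  [on edge]
    (3,2)@(7, 5): e=[-12,26,-2] → ·
    (1,3)@(3, 7): e=[0,6,6] → █  [on edge]
    (2,3)@(5, 7): e=[-12,22,2] → ·
    (0,4)@(1, 9): e=[0,2,10] → █  [on edge]
    (1,4)@(3, 9): e=[-12,18,6] → ·
  covered (3 px):
    · · · · · · ·
    · · · · · · ·
    · · █ · · · ·
    · █ · · · · ·
    █ · · · · · ·
T1:
  2·area = 30
  edge (14, 2)→(12, 4): d=(-2,2) inclusive
  edge (12, 4)→(1, 0): d=(-11,-4) inclusive
  edge (1, 0)→(14, 2): d=(13,2) inclusive
    (2,0)@(5, 1): e=[20,5,5] → █
    (3,0)@(7, 1): e=[16,13,1] → █
    (4,0)@(9, 1): e=[12,21,-3] → ·
    (2,1)@(5, 3): e=[16,-17,31] → ·
    (3,1)@(7, 3): e=[12,-9,27] → ·
    (5,1)@(11, 3): e=[4,7,19] → █
    (6,1)@(13, 3): e=[0,15,15] → █  [on edge]
    (5,2)@(11, 5): e=[0,-15,45] → ·  [on edge]
    (6,2)@(13, 5): e=[-4,-7,41] → ·
    (4,3)@(9, 7): e=[0,-45,75] → ·  [on edge]
    (3,4)@(7, 9): e=[0,-75,105] → ·  [on edge]
  covered (4 px):
    · · █ █ · · ·
    · · · · · █ █
    · · · · · · ·
    · · · · · · ·
    · · · · · · ·
T2:
  2·area = 12
  edge (8, 6)→(6, 6): d=(-2,0) inclusive
  edge (6, 6)→(2, 0): d=(-4,-6) inclusive
  edge (2, 0)→(8, 6): d=(6,6) inclusive
    (1,0)@(3, 1): e=[10,2,0] → █  [on edge]
    (2,0)@(5, 1): e=[10,14,-12] → ·
    (1,1)@(3, 3): e=[6,-6,12] → ·
    (2,1)@(5, 3): e=[6,6,0] → █  [on edge]
    (3,1)@(7, 3): e=[6,18,-12] → ·
    (2,2)@(5, 5): e=[2,-2,12] → ·
    (3,2)@(7, 5): e=[2,10,0] → █  [on edge]
    (4,2)@(9, 5): e=[2,22,-12] → ·
    (3,3)@(7, 7): e=[-2,2,12] → ·
    (4,3)@(9, 7): e=[-2,14,0] → ·  [on edge]
    (5,4)@(11, 9): e=[-6,18,0] → ·  [on edge]
  covered (3 px):
    · █ · · · · ·
    · · █ · · · ·
    · · · █ · · ·
    · · · · · · ·
    · · · · · · ·

Z-buffer (winner per pixel, '.' = empty):
  . 2 1 1 . . .
  . . 2 . . 1 1
  . . 0 2 . . .
  . 0 . . . . .
  0 . . . . . .

Answer: 1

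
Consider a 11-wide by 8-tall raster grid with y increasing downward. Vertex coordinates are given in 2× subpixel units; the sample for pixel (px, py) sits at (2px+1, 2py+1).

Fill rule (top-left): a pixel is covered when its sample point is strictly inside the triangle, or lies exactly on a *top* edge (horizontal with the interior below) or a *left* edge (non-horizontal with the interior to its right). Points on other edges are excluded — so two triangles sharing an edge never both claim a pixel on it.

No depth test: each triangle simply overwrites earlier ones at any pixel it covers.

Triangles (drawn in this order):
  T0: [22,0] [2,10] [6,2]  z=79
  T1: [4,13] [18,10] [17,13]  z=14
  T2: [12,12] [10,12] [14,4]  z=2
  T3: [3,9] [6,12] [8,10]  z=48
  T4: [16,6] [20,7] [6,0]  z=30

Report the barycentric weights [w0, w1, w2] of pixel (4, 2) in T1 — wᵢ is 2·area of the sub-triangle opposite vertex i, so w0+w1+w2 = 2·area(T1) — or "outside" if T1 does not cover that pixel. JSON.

T0:
  2·area = 120
  edge (22, 0)→(2, 10): d=(-20,10) right/bottom  bias=-1
  edge (2, 10)→(6, 2): d=(4,-8) top-left  bias=+0
  edge (6, 2)→(22, 0): d=(16,-2) top-left  bias=+0
    (7,0)@(15, 1): e=[50,68,2] → #
    (8,0)@(17, 1): e=[30,84,6] → #
    (9,0)@(19, 1): e=[10,100,10] → #
    (10,0)@(21, 1): e=[-10,116,14] → ·
    (3,1)@(7, 3): e=[90,12,18] → #
    (4,1)@(9, 3): e=[70,28,22] → #
    (5,1)@(11, 3): e=[50,44,26] → #
    (6,1)@(13, 3): e=[30,60,30] → #
    (8,1)@(17, 3): e=[-10,92,38] → ·
    (9,1)@(19, 3): e=[-30,108,42] → ·
    (2,2)@(5, 5): e=[70,4,46] → #
    (6,2)@(13, 5): e=[-10,68,62] → ·
  covered (15 px):
    · · · · · · · # # # ·
    · · · # # # # # · · ·
    · · # # # # · · · · ·
    · · # # · · · · · · ·
    · # · · · · · · · · ·
    · · · · · · · · · · ·
    · · · · · · · · · · ·
    · · · · · · · · · · ·
T1:
  2·area = 39
  edge (4, 13)→(18, 10): d=(14,-3) top-left  bias=+0
  edge (18, 10)→(17, 13): d=(-1,3) right/bottom  bias=-1
  edge (17, 13)→(4, 13): d=(-13,0) right/bottom  bias=-1
    (10,0)@(21, 1): e=[-117,0,156] → ·  [on edge]
    (9,3)@(19, 7): e=[-39,0,78] → ·  [on edge]
    (7,5)@(15, 11): e=[5,8,26] → #
    (8,5)@(17, 11): e=[11,2,26] → #
    (9,5)@(19, 11): e=[17,-4,26] → ·
    (0,6)@(1, 13): e=[-9,48,0] → ·  [on edge]
    (1,6)@(3, 13): e=[-3,42,0] → ·  [on edge]
    (2,6)@(5, 13): e=[3,36,0] → ·  [on edge]
    (3,6)@(7, 13): e=[9,30,0] → ·  [on edge]
    (4,6)@(9, 13): e=[15,24,0] → ·  [on edge]
    (5,6)@(11, 13): e=[21,18,0] → ·  [on edge]
    (6,6)@(13, 13): e=[27,12,0] → ·  [on edge]
    (7,6)@(15, 13): e=[33,6,0] → ·  [on edge]
    (8,6)@(17, 13): e=[39,0,0] → ·  [on edge]
    (9,6)@(19, 13): e=[45,-6,0] → ·  [on edge]
    (10,6)@(21, 13): e=[51,-12,0] → ·  [on edge]
  covered (2 px):
    · · · · · · · · · · ·
    · · · · · · · · · · ·
    · · · · · · · · · · ·
    · · · · · · · · · · ·
    · · · · · · · · · · ·
    · · · · · · · # # · ·
    · · · · · · · · · · ·
    · · · · · · · · · · ·
T2:
  2·area = 16
  edge (12, 12)→(10, 12): d=(-2,0) right/bottom  bias=-1
  edge (10, 12)→(14, 4): d=(4,-8) top-left  bias=+0
  edge (14, 4)→(12, 12): d=(-2,8) right/bottom  bias=-1
    (6,3)@(13, 7): e=[10,4,2] → #
    (7,3)@(15, 7): e=[10,20,-14] → ·
    (6,4)@(13, 9): e=[6,12,-2] → ·
    (5,5)@(11, 11): e=[2,4,10] → #
    (6,5)@(13, 11): e=[2,20,-6] → ·
    (5,6)@(11, 13): e=[-2,12,6] → ·
  covered (2 px):
    · · · · · · · · · · ·
    · · · · · · · · · · ·
    · · · · · · · · · · ·
    · · · · · · # · · · ·
    · · · · · · · · · · ·
    · · · · · # · · · · ·
    · · · · · · · · · · ·
    · · · · · · · · · · ·
T3:
  2·area = 12  (B↔C swapped to make it positive)
  edge (3, 9)→(8, 10): d=(5,1) right/bottom  bias=-1
  edge (8, 10)→(6, 12): d=(-2,2) right/bottom  bias=-1
  edge (6, 12)→(3, 9): d=(-3,-3) top-left  bias=+0
    (8,0)@(17, 1): e=[-54,0,66] → ·  [on edge]
    (7,1)@(15, 3): e=[-42,0,54] → ·  [on edge]
    (6,2)@(13, 5): e=[-30,0,42] → ·  [on edge]
    (0,3)@(1, 7): e=[-8,20,0] → ·  [on edge]
    (5,3)@(11, 7): e=[-18,0,30] → ·  [on edge]
    (1,4)@(3, 9): e=[0,12,0] → ·  [on edge]
    (4,4)@(9, 9): e=[-6,0,18] → ·  [on edge]
    (2,5)@(5, 11): e=[8,4,0] → #  [on edge]
    (3,5)@(7, 11): e=[6,0,6] → ·  [on edge]
    (6,5)@(13, 11): e=[0,-12,24] → ·  [on edge]
    (2,6)@(5, 13): e=[18,0,-6] → ·  [on edge]
    (3,6)@(7, 13): e=[16,-4,0] → ·  [on edge]
    (1,7)@(3, 15): e=[30,0,-18] → ·  [on edge]
    (4,7)@(9, 15): e=[24,-12,0] → ·  [on edge]
  covered (1 px):
    · · · · · · · · · · ·
    · · · · · · · · · · ·
    · · · · · · · · · · ·
    · · · · · · · · · · ·
    · · · · · · · · · · ·
    · · # · · · · · · · ·
    · · · · · · · · · · ·
    · · · · · · · · · · ·
T4:
  2·area = 14  (B↔C swapped to make it positive)
  edge (16, 6)→(6, 0): d=(-10,-6) top-left  bias=+0
  edge (6, 0)→(20, 7): d=(14,7) right/bottom  bias=-1
  edge (20, 7)→(16, 6): d=(-4,-1) top-left  bias=+0
    (5,1)@(11, 3): e=[0,7,7] → #  [on edge]
    (6,1)@(13, 3): e=[12,-7,9] → ·
    (5,2)@(11, 5): e=[-20,35,-1] → ·
    (7,2)@(15, 5): e=[4,7,3] → #
    (8,2)@(17, 5): e=[16,-7,5] → ·
    (7,3)@(15, 7): e=[-16,35,-5] → ·
    (10,4)@(21, 9): e=[0,21,-7] → ·  [on edge]
  covered (2 px):
    · · · · · · · · · · ·
    · · · · · # · · · · ·
    · · · · · · · # · · ·
    · · · · · · · · · · ·
    · · · · · · · · · · ·
    · · · · · · · · · · ·
    · · · · · · · · · · ·
    · · · · · · · · · · ·

Final: "outside"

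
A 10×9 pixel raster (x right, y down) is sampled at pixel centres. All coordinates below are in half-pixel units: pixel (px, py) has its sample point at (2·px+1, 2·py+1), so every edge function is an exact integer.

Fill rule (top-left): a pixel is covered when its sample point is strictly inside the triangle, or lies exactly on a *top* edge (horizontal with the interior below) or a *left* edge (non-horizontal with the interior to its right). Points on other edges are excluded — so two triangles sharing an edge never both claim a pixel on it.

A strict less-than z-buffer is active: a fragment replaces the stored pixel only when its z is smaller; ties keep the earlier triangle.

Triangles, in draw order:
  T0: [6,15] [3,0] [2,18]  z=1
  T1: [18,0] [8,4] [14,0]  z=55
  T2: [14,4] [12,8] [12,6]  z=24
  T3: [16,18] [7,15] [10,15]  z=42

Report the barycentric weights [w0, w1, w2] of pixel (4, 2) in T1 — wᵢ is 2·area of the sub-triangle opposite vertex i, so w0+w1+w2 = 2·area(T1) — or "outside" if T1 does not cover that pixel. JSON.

T0:
  2·area = 69  (B↔C swapped to make it positive)
  edge (6, 15)→(2, 18): d=(-4,3) right/bottom  bias=-1
  edge (2, 18)→(3, 0): d=(1,-18) top-left  bias=+0
  edge (3, 0)→(6, 15): d=(3,15) right/bottom  bias=-1
    (1,0)@(3, 1): e=[65,1,3] → █
    (2,0)@(5, 1): e=[59,37,-27] → ·
    (1,1)@(3, 3): e=[57,3,9] → █
    (2,1)@(5, 3): e=[51,39,-21] → ·
    (1,2)@(3, 5): e=[49,5,15] → █
    (2,2)@(5, 5): e=[43,41,-15] → ·
    (1,3)@(3, 7): e=[41,7,21] → █
    (2,3)@(5, 7): e=[35,43,-9] → ·
    (1,4)@(3, 9): e=[33,9,27] → █
    (2,4)@(5, 9): e=[27,45,-3] → ·
    (1,5)@(3, 11): e=[25,11,33] → █
    (2,5)@(5, 11): e=[19,47,3] → █
  covered (12 px):
    · █ · · · · · · · ·
    · █ · · · · · · · ·
    · █ · · · · · · · ·
    · █ · · · · · · · ·
    · █ · · · · · · · ·
    · █ █ · · · · · · ·
    · █ █ · · · · · · ·
    · █ █ · · · · · · ·
    · █ · · · · · · · ·
T1:
  2·area = 16
  edge (18, 0)→(8, 4): d=(-10,4) right/bottom  bias=-1
  edge (8, 4)→(14, 0): d=(6,-4) top-left  bias=+0
  edge (14, 0)→(18, 0): d=(4,0) top-left  bias=+0
    (6,0)@(13, 1): e=[10,2,4] → █
    (7,0)@(15, 1): e=[2,10,4] → █
    (8,0)@(17, 1): e=[-6,18,4] → ·
    (6,1)@(13, 3): e=[-10,14,12] → ·
    (7,1)@(15, 3): e=[-18,22,12] → ·
  covered (2 px):
    · · · · · · █ █ · ·
    · · · · · · · · · ·
    · · · · · · · · · ·
    · · · · · · · · · ·
    · · · · · · · · · ·
    · · · · · · · · · ·
    · · · · · · · · · ·
    · · · · · · · · · ·
    · · · · · · · · · ·
T2:
  2·area = 4
  edge (14, 4)→(12, 8): d=(-2,4) right/bottom  bias=-1
  edge (12, 8)→(12, 6): d=(0,-2) top-left  bias=+0
  edge (12, 6)→(14, 4): d=(2,-2) top-left  bias=+0
    (8,0)@(17, 1): e=[-6,10,0] → ·  [on edge]
    (7,1)@(15, 3): e=[-2,6,0] → ·  [on edge]
    (6,2)@(13, 5): e=[2,2,0] → █  [on edge]
    (7,2)@(15, 5): e=[-6,6,4] → ·
    (5,3)@(11, 7): e=[6,-2,0] → ·  [on edge]
    (6,3)@(13, 7): e=[-2,2,4] → ·
    (4,4)@(9, 9): e=[10,-6,0] → ·  [on edge]
    (3,5)@(7, 11): e=[14,-10,0] → ·  [on edge]
    (2,6)@(5, 13): e=[18,-14,0] → ·  [on edge]
    (1,7)@(3, 15): e=[22,-18,0] → ·  [on edge]
    (0,8)@(1, 17): e=[26,-22,0] → ·  [on edge]
  covered (1 px):
    · · · · · · · · · ·
    · · · · · · · · · ·
    · · · · · · █ · · ·
    · · · · · · · · · ·
    · · · · · · · · · ·
    · · · · · · · · · ·
    · · · · · · · · · ·
    · · · · · · · · · ·
    · · · · · · · · · ·
T3:
  2·area = 9
  edge (16, 18)→(7, 15): d=(-9,-3) top-left  bias=+0
  edge (7, 15)→(10, 15): d=(3,0) top-left  bias=+0
  edge (10, 15)→(16, 18): d=(6,3) right/bottom  bias=-1
    (0,6)@(1, 13): e=[0,-6,15] → ·  [on edge]
    (0,7)@(1, 15): e=[-18,0,27] → ·  [on edge]
    (1,7)@(3, 15): e=[-12,0,21] → ·  [on edge]
    (2,7)@(5, 15): e=[-6,0,15] → ·  [on edge]
    (3,7)@(7, 15): e=[0,0,9] → █  [on edge]
    (4,7)@(9, 15): e=[6,0,3] → █  [on edge]
    (5,7)@(11, 15): e=[12,0,-3] → ·  [on edge]
    (6,7)@(13, 15): e=[18,0,-9] → ·  [on edge]
    (7,7)@(15, 15): e=[24,0,-15] → ·  [on edge]
    (8,7)@(17, 15): e=[30,0,-21] → ·  [on edge]
    (9,7)@(19, 15): e=[36,0,-27] → ·  [on edge]
    (3,8)@(7, 17): e=[-18,6,21] → ·
    (6,8)@(13, 17): e=[0,6,3] → █  [on edge]
  covered (3 px):
    · · · · · · · · · ·
    · · · · · · · · · ·
    · · · · · · · · · ·
    · · · · · · · · · ·
    · · · · · · · · · ·
    · · · · · · · · · ·
    · · · · · · · · · ·
    · · · █ █ · · · · ·
    · · · · · · █ · · ·

Final: "outside"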